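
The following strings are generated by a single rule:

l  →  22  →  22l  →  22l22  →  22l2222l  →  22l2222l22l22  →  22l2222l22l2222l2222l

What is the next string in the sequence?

22l2222l22l2222l2222l22l2222l22l22

Each term (from the third on) is the previous term followed by the one before it: term 3 = 22·l = 22l.
Continuing: 22l2222l22l2222l2222l · 22l2222l22l22 gives term 8.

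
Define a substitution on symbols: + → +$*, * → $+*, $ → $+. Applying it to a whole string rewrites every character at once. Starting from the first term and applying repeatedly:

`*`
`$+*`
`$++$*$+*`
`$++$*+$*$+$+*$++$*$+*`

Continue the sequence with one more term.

φ($++$*+$*$+$+*$++$*$+*) expands symbol-by-symbol to $+ +$* +$* $+ $+* +$* $+ $+* $+ +$* $+ +$* $+* $+ +$* +$* $+ $+* $+ +$* $+*; joining the 21 pieces gives the next term.

$++$*+$*$+$+*+$*$+$+*$++$*$++$*$+*$++$*+$*$+$+*$++$*$+*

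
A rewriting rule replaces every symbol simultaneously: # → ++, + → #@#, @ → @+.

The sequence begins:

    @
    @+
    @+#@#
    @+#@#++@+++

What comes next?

Expanding @+#@#++@+++: @→@+, +→#@#, #→++, @→@+, #→++, +→#@#, +→#@#, @→@+, +→#@#, +→#@#, +→#@#. Concatenated: @+ #@# ++ @+ ++ #@# #@# @+ #@# #@# #@#.

@+#@#++@+++#@##@#@+#@##@##@#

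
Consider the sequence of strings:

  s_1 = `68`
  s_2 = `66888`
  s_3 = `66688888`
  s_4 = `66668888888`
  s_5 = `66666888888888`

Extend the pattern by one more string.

Reading off run lengths: 6 runs 1, 2, 3, 4, 5; 8 runs 1, 3, 5, 7, 9 — each is linear in n (n = 1, 2, …).
At n = 6 the blocks have lengths 6, 11.

66666688888888888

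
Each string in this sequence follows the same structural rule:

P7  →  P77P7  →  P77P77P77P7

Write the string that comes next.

s(k+1) = s(k)·7·s(k) — each term doubles the last with '7' between the halves.
Doubling P77P77P77P7 with '7' between the halves:

P77P77P77P77P77P77P77P7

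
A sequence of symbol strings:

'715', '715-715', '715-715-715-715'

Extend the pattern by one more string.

715-715-715-715-715-715-715-715

Every step duplicates the string with '-' between the halves.
One more doubling of 715-715-715-715 gives the answer.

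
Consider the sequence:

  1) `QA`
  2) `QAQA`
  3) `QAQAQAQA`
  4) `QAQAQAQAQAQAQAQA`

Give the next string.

Every step duplicates the string.
One more doubling of QAQAQAQAQAQAQAQA gives the answer.

QAQAQAQAQAQAQAQAQAQAQAQAQAQAQAQA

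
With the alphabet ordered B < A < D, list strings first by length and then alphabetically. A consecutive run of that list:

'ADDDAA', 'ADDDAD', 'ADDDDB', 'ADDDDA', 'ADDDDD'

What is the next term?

The successor of ADDDDD increments the rightmost position that isn't already D and resets every position after it to B.

DBBBBB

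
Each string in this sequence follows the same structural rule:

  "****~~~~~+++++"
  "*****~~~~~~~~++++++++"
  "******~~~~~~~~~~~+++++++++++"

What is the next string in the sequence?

The n-th term is n+2 *'s then 3n-1 ~'s then 3n-1 +'s, where the shown terms are n = 2, 3, 4.
Setting n = 5 gives 7, 14, 14 characters in each block.

*******~~~~~~~~~~~~~~++++++++++++++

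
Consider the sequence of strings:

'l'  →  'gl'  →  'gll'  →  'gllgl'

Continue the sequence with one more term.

gllglgll

From term 3 onward, concatenate the last term with the second-to-last: gl·l = gll, gll·gl = gllgl, …
So term 5 is gllgl·gll.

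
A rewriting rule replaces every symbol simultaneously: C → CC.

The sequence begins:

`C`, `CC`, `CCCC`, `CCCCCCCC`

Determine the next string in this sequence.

CCCCCCCCCCCCCCCC

Rewriting each symbol of CCCCCCCC: C→CC, C→CC, C→CC, C→CC, C→CC, C→CC, C→CC, C→CC, which concatenates to CC CC CC CC CC CC CC CC.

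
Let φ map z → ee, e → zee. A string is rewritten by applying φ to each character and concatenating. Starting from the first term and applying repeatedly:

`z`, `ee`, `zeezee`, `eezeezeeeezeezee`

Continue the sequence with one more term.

Rewriting the 16 symbols of eezeezeeeezeezee one by one yields zee zee ee zee zee ee zee zee zee zee ee zee zee ee zee zee; concatenated:

zeezeeeezeezeeeezeezeezeezeeeezeezeeeezeezee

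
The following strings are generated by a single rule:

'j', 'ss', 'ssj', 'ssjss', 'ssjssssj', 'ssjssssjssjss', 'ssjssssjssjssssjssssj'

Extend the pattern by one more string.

ssjssssjssjssssjssssjssjssssjssjss

From term 3 onward, concatenate the last term with the second-to-last: ss·j = ssj, ssj·ss = ssjss, …
Continuing: ssjssssjssjssssjssssj · ssjssssjssjss gives term 8.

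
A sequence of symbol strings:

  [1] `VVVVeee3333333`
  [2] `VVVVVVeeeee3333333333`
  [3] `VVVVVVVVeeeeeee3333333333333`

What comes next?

Each string has the form V^{2n} e^{2n-1} 3^{3n+1}, where the shown terms are n = 2, 3, 4.
For the next term, n = 5, so the run lengths are 10, 9, 16.

VVVVVVVVVVeeeeeeeee3333333333333333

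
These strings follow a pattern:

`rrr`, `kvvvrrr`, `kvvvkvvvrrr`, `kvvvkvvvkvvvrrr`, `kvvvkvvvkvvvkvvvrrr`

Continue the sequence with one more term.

Each term is the previous one with kvvv prepended.
One more step from kvvvkvvvkvvvkvvvrrr gives the answer.

kvvvkvvvkvvvkvvvkvvvrrr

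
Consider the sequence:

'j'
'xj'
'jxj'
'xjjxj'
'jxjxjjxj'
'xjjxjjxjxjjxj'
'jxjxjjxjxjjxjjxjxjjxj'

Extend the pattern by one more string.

xjjxjjxjxjjxjjxjxjjxjxjjxjjxjxjjxj

Each term (from the third on) is the two preceding terms concatenated in order: term 3 = j·xj = jxj.
The next term joins xjjxjjxjxjjxj and jxjxjjxjxjjxjjxjxjjxj.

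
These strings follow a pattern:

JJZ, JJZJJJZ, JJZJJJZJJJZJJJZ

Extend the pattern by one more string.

JJZJJJZJJJZJJJZJJJZJJJZJJJZJJJZ

Every step duplicates the string with 'J' between the halves.
So the next term is two copies of JJZJJJZJJJZJJJZ with 'J' between the halves.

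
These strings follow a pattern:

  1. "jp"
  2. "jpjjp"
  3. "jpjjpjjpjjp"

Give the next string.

s(k+1) = s(k)·j·s(k) — each term doubles the last with 'j' between the halves.
One more doubling of jpjjpjjpjjp gives the answer.

jpjjpjjpjjpjjpjjpjjpjjp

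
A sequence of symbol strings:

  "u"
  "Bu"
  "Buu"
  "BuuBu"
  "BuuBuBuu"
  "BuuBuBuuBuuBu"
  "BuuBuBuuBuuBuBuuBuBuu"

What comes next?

From term 3 onward, concatenate the last term with the second-to-last: Bu·u = Buu, Buu·Bu = BuuBu, …
So term 8 is BuuBuBuuBuuBuBuuBuBuu·BuuBuBuuBuuBu.

BuuBuBuuBuuBuBuuBuBuuBuuBuBuuBuuBu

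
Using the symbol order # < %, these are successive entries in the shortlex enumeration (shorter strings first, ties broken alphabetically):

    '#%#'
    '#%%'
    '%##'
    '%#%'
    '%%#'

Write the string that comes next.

Find the rightmost character of %%# below %, bump it to the next letter, and reset everything to its right to #.

%%%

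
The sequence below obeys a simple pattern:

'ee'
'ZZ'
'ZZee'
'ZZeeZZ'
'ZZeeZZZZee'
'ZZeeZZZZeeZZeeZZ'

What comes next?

From term 3 onward, concatenate the last term with the second-to-last: ZZ·ee = ZZee, ZZee·ZZ = ZZeeZZ, …
So term 7 is ZZeeZZZZeeZZeeZZ·ZZeeZZZZee.

ZZeeZZZZeeZZeeZZZZeeZZZZee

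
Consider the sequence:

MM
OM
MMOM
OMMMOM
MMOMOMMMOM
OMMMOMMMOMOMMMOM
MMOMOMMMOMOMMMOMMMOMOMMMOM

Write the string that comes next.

OMMMOMMMOMOMMMOMMMOMOMMMOMOMMMOMMMOMOMMMOM

From term 3 onward, concatenate the second-to-last term with the last: MM·OM = MMOM, OM·MMOM = OMMMOM, …
So term 8 is OMMMOMMMOMOMMMOM·MMOMOMMMOMOMMMOMMMOMOMMMOM.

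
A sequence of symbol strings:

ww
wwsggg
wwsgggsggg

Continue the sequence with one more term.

Every step adds sggg to the end: s(k+1) = s(k)·sggg.
Applying this once more to wwsgggsggg:

wwsgggsgggsggg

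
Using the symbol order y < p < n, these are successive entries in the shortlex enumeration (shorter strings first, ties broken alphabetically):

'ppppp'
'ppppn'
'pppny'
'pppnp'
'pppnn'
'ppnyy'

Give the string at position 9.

ppnpy

Continuing the enumeration 3 steps past ppnyy: ppnyy → ppnyp → ppnyn → (answer).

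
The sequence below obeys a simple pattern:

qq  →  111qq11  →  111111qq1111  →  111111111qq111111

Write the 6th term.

111111111111111qq1111111111

Every step adds 111 to the front and 11 to the end of the previous string.
From 111111111qq111111, 2 further steps: 111111111qq111111 → 111111111111qq11111111 → (answer).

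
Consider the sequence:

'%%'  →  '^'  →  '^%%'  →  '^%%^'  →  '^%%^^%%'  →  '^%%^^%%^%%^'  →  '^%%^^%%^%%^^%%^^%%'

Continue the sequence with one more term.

^%%^^%%^%%^^%%^^%%^%%^^%%^%%^

From term 3 onward, concatenate the last term with the second-to-last: ^·%% = ^%%, ^%%·^ = ^%%^, …
So term 8 is ^%%^^%%^%%^^%%^^%%·^%%^^%%^%%^.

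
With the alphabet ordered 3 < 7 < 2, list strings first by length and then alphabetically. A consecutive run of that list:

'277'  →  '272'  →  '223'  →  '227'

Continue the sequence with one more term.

Find the rightmost character of 227 below 2, bump it to the next letter, and reset everything to its right to 3.

222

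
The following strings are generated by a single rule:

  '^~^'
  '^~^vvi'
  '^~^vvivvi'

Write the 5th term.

Each term is the previous one with vvi appended.
From ^~^vvivvi, 2 further steps: ^~^vvivvi → ^~^vvivvivvi → (answer).

^~^vvivvivvivvi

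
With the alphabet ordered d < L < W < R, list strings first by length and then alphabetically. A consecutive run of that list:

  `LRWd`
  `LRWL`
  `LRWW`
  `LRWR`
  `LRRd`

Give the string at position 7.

Continuing the enumeration 2 steps past LRRd: LRRd → LRRL → (answer).

LRRW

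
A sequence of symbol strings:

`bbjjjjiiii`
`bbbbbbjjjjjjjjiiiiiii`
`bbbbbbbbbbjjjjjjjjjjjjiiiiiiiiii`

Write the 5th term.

bbbbbbbbbbbbbbbbbbjjjjjjjjjjjjjjjjjjjjiiiiiiiiiiiiiiii

Reading off run lengths: b runs 2, 6, 10; j runs 4, 8, 12; i runs 4, 7, 10 — each is linear in n (n = 1, 2, …).
At n = 5 the blocks have lengths 18, 20, 16.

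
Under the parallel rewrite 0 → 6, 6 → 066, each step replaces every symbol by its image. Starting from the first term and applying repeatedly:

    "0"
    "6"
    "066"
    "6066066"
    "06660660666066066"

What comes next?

60660660666066066606606606660660666066066

φ(06660660666066066) expands symbol-by-symbol to 6 066 066 066 6 066 066 6 066 066 066 6 066 066 6 066 066; joining the 17 pieces gives the next term.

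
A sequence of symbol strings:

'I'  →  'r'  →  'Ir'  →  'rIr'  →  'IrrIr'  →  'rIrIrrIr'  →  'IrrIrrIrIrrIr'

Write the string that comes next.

Each term (from the third on) is the two preceding terms concatenated in order: term 3 = I·r = Ir.
So term 8 is rIrIrrIr·IrrIrrIrIrrIr.

rIrIrrIrIrrIrrIrIrrIr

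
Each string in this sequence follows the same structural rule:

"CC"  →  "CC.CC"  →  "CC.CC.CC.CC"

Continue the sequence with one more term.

Every step duplicates the string with '.' between the halves.
Doubling CC.CC.CC.CC with '.' between the halves:

CC.CC.CC.CC.CC.CC.CC.CC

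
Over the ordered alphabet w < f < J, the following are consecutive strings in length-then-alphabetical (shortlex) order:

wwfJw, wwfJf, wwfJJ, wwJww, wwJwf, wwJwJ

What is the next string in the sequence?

The successor of wwJwJ increments the rightmost position that isn't already J and resets every position after it to w.

wwJfw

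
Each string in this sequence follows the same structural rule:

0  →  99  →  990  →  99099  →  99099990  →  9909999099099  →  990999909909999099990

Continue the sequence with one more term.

From term 3 onward, concatenate the last term with the second-to-last: 99·0 = 990, 990·99 = 99099, …
The next term joins 990999909909999099990 and 9909999099099.

9909999099099990999909909999099099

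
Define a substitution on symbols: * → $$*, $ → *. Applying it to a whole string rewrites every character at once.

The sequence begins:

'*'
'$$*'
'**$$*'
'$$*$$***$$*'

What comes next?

**$$***$$*$$*$$***$$*

Expanding $$*$$***$$*: $→*, $→*, *→$$*, $→*, $→*, *→$$*, *→$$*, *→$$*, $→*, $→*, *→$$*. Concatenated: * * $$* * * $$* $$* $$* * * $$*.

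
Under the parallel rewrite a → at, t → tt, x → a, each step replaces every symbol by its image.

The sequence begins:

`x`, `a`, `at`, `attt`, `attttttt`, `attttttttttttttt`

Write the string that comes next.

Replace each of the 16 characters of attttttttttttttt in place — at tt tt tt tt tt tt tt tt tt tt tt tt tt tt tt — and concatenate.

attttttttttttttttttttttttttttttt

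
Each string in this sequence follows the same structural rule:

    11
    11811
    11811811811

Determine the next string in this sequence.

11811811811811811811811

s(k+1) = s(k)·8·s(k) — each term doubles the last with '8' between the halves.
So the next term is two copies of 11811811811 with '8' between the halves.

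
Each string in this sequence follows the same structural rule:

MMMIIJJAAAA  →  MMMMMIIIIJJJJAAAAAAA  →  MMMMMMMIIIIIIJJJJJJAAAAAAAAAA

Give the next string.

MMMMMMMMMIIIIIIIIJJJJJJJJAAAAAAAAAAAAA

The n-th term is 2n+1 M's then 2n I's then 2n J's then 3n+1 A's (n = 1, 2, …).
For the next term, n = 4, so the run lengths are 9, 8, 8, 13.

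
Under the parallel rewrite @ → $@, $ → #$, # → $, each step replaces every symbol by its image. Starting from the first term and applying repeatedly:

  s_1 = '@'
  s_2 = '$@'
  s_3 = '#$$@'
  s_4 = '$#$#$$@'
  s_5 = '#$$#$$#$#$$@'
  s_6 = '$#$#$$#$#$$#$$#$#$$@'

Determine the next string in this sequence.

φ($#$#$$#$#$$#$$#$#$$@) expands symbol-by-symbol to #$ $ #$ $ #$ #$ $ #$ $ #$ #$ $ #$ #$ $ #$ $ #$ #$ $@; joining the 20 pieces gives the next term.

#$$#$$#$#$$#$$#$#$$#$#$$#$$#$#$$@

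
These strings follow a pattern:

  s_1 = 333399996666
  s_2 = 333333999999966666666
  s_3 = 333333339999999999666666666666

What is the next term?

333333333399999999999996666666666666666

The n-th term is 2n+2 3's then 3n+1 9's then 4n 6's (n = 1, 2, …).
At n = 4 the blocks have lengths 10, 13, 16.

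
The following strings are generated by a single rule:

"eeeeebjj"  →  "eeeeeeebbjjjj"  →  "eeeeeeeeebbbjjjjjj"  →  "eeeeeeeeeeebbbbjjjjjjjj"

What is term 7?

eeeeeeeeeeeeeeeeebbbbbbbjjjjjjjjjjjjjj

Reading off run lengths: e runs 5, 7, 9, 11; b runs 1, 2, 3, 4; j runs 2, 4, 6, 8 — each is linear in n (n = 1, 2, …).
Setting n = 7 gives 17, 7, 14 characters in each block.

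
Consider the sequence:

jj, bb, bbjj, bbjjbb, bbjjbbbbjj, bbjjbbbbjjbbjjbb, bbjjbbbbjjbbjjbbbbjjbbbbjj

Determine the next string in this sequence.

Each term (from the third on) is the previous term followed by the one before it: term 3 = bb·jj = bbjj.
The next term joins bbjjbbbbjjbbjjbbbbjjbbbbjj and bbjjbbbbjjbbjjbb.

bbjjbbbbjjbbjjbbbbjjbbbbjjbbjjbbbbjjbbjjbb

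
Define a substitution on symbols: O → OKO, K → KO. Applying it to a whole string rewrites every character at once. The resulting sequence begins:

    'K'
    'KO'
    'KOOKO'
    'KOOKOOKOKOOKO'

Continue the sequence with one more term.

φ(KOOKOOKOKOOKO) expands symbol-by-symbol to KO OKO OKO KO OKO OKO KO OKO KO OKO OKO KO OKO; joining the 13 pieces gives the next term.

KOOKOOKOKOOKOOKOKOOKOKOOKOOKOKOOKO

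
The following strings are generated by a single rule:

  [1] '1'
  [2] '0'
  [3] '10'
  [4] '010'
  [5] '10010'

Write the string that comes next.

This is a Fibonacci-style word recurrence s(k) = s(k−2)·s(k−1): e.g. 1·0 = 10.
Continuing: 010 · 10010 gives term 6.

01010010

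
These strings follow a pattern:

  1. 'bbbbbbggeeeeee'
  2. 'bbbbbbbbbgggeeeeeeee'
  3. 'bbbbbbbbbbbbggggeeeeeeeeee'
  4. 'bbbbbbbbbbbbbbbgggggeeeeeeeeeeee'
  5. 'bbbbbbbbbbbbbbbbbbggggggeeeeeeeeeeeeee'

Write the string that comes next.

bbbbbbbbbbbbbbbbbbbbbgggggggeeeeeeeeeeeeeeee

Each string has the form b^{3n} g^{n} e^{2n+2}, where the shown terms are n = 2, 3, 4, 5, 6.
For the next term, n = 7, so the run lengths are 21, 7, 16.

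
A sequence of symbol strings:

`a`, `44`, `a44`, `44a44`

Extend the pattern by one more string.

a4444a44

Each term (from the third on) is the two preceding terms concatenated in order: term 3 = a·44 = a44.
Continuing: a44 · 44a44 gives term 5.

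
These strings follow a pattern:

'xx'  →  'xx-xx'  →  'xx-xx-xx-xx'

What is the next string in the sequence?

xx-xx-xx-xx-xx-xx-xx-xx

s(k+1) = s(k)·-·s(k) — each term doubles the last with '-' between the halves.
One more doubling of xx-xx-xx-xx gives the answer.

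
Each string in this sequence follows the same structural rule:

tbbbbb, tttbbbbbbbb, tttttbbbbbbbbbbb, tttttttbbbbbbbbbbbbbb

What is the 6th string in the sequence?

tttttttttttbbbbbbbbbbbbbbbbbbbb

Term n consists of 2n-1 t's, followed by 3n+2 b's (n = 1, 2, …).
Setting n = 6 gives 11, 20 characters in each block.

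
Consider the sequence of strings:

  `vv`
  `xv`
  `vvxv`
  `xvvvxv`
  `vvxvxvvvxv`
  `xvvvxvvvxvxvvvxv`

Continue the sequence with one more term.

From term 3 onward, concatenate the second-to-last term with the last: vv·xv = vvxv, xv·vvxv = xvvvxv, …
The next term joins vvxvxvvvxv and xvvvxvvvxvxvvvxv.

vvxvxvvvxvxvvvxvvvxvxvvvxv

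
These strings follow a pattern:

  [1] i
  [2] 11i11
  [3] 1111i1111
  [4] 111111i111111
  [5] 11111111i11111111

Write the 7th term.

s(k+1) = 11·s(k)·11, so each term gains 11 as a prefix and 11 as a suffix.
From 11111111i11111111, 2 further steps: 11111111i11111111 → 1111111111i1111111111 → (answer).

111111111111i111111111111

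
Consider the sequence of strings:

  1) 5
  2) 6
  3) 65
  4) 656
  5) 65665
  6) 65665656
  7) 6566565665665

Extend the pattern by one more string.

Each term (from the third on) is the previous term followed by the one before it: term 3 = 6·5 = 65.
Continuing: 6566565665665 · 65665656 gives term 8.

656656566566565665656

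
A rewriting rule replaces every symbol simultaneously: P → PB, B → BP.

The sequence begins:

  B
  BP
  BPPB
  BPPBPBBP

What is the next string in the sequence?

Rewriting each symbol of BPPBPBBP: B→BP, P→PB, P→PB, B→BP, P→PB, B→BP, B→BP, P→PB, which concatenates to BP PB PB BP PB BP BP PB.

BPPBPBBPPBBPBPPB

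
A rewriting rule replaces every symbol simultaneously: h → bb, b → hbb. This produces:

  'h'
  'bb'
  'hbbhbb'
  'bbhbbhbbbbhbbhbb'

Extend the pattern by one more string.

φ(bbhbbhbbbbhbbhbb) expands symbol-by-symbol to hbb hbb bb hbb hbb bb hbb hbb hbb hbb bb hbb hbb bb hbb hbb; joining the 16 pieces gives the next term.

hbbhbbbbhbbhbbbbhbbhbbhbbhbbbbhbbhbbbbhbbhbb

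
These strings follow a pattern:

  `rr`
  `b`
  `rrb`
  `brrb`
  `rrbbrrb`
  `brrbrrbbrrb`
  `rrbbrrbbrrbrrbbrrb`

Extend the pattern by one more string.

From term 3 onward, concatenate the second-to-last term with the last: rr·b = rrb, b·rrb = brrb, …
The next term joins brrbrrbbrrb and rrbbrrbbrrbrrbbrrb.

brrbrrbbrrbrrbbrrbbrrbrrbbrrb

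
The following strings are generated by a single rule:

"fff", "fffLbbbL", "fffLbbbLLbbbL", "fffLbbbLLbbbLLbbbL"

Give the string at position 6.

Each term is the previous one with LbbbL appended.
From fffLbbbLLbbbLLbbbL, 2 further steps: fffLbbbLLbbbLLbbbL → fffLbbbLLbbbLLbbbLLbbbL → (answer).

fffLbbbLLbbbLLbbbLLbbbLLbbbL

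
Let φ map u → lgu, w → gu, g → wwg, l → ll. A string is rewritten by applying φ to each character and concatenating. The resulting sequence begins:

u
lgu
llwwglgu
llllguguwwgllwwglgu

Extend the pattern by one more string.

llllllllwwglguwwglguguguwwgllllguguwwgllwwglgu

Replace each of the 19 characters of llllguguwwgllwwglgu in place — ll ll ll ll wwg lgu wwg lgu gu gu wwg ll ll gu gu wwg ll wwg lgu — and concatenate.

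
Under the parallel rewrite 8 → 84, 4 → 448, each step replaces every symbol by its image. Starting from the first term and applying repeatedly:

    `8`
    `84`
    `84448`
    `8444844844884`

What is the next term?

Rewriting the 13 symbols of 8444844844884 one by one yields 84 448 448 448 84 448 448 84 448 448 84 84 448; concatenated:

8444844844884448448844484488484448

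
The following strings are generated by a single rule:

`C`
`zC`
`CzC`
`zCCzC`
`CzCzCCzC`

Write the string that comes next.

zCCzCCzCzCCzC

This is a Fibonacci-style word recurrence s(k) = s(k−2)·s(k−1): e.g. C·zC = CzC.
The next term joins zCCzC and CzCzCCzC.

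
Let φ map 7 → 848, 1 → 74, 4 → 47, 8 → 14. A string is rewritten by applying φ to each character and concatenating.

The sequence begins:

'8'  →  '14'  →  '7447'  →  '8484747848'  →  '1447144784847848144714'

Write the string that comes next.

744747848744747848144714478481447147447478487447

Replace each of the 22 characters of 1447144784847848144714 in place — 74 47 47 848 74 47 47 848 14 47 14 47 848 14 47 14 74 47 47 848 74 47 — and concatenate.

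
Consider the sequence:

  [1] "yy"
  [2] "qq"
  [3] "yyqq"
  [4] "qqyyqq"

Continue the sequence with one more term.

From term 3 onward, concatenate the second-to-last term with the last: yy·qq = yyqq, qq·yyqq = qqyyqq, …
Continuing: yyqq · qqyyqq gives term 5.

yyqqqqyyqq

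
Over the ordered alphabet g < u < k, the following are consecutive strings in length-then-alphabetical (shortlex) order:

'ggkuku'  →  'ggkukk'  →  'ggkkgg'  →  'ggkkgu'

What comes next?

Treat ggkkgu as a base-3 numeral over the given alphabet and add one, carrying through any trailing k's.

ggkkgk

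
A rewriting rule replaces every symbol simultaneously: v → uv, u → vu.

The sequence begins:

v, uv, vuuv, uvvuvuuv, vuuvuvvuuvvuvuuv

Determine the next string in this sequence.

Rewriting the 16 symbols of vuuvuvvuuvvuvuuv one by one yields uv vu vu uv vu uv uv vu vu uv uv vu uv vu vu uv; concatenated:

uvvuvuuvvuuvuvvuvuuvuvvuuvvuvuuv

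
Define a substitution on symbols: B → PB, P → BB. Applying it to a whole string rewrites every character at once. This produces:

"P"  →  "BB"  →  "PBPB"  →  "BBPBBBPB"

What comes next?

Rewriting each symbol of BBPBBBPB: B→PB, B→PB, P→BB, B→PB, B→PB, B→PB, P→BB, B→PB, which concatenates to PB PB BB PB PB PB BB PB.

PBPBBBPBPBPBBBPB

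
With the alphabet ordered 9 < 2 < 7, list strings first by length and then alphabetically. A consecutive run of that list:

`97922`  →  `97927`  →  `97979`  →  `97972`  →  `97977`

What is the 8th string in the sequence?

Continuing the enumeration 3 steps past 97977: 97977 → 97299 → 97292 → (answer).

97297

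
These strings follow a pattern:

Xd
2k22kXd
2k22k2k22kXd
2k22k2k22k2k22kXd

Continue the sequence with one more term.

2k22k2k22k2k22k2k22kXd

The strings grow by a fixed prefix 2k22k each time.
One more step from 2k22k2k22k2k22kXd gives the answer.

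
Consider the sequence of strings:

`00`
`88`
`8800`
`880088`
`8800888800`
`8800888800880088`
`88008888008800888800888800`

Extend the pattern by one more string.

880088880088008888008888008800888800880088

From term 3 onward, concatenate the last term with the second-to-last: 88·00 = 8800, 8800·88 = 880088, …
Continuing: 88008888008800888800888800 · 8800888800880088 gives term 8.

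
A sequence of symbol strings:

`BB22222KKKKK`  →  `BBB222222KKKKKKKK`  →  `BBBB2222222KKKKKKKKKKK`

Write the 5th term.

Each string has the form B^{n} 2^{n+3} K^{3n-1}, where the shown terms are n = 2, 3, 4.
For term 5, n = 6, so the run lengths are 6, 9, 17.

BBBBBB222222222KKKKKKKKKKKKKKKKK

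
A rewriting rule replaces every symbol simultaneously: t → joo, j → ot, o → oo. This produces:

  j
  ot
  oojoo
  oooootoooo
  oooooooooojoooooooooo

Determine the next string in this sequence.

Rewriting the 21 symbols of oooooooooojoooooooooo one by one yields oo oo oo oo oo oo oo oo oo oo ot oo oo oo oo oo oo oo oo oo oo; concatenated:

oooooooooooooooooooootoooooooooooooooooooo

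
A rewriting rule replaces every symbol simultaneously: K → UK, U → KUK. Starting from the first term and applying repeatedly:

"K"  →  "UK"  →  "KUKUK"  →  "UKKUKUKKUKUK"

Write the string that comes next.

Expanding UKKUKUKKUKUK: U→KUK, K→UK, K→UK, U→KUK, K→UK, U→KUK, K→UK, K→UK, U→KUK, K→UK, U→KUK, K→UK. Concatenated: KUK UK UK KUK UK KUK UK UK KUK UK KUK UK.

KUKUKUKKUKUKKUKUKUKKUKUKKUKUK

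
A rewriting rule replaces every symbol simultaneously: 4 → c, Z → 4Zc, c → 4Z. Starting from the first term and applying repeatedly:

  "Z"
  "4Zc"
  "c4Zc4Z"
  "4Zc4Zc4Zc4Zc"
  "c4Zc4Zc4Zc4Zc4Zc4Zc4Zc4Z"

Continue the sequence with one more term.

φ(c4Zc4Zc4Zc4Zc4Zc4Zc4Zc4Z) expands symbol-by-symbol to 4Z c 4Zc 4Z c 4Zc 4Z c 4Zc 4Z c 4Zc 4Z c 4Zc 4Z c 4Zc 4Z c 4Zc 4Z c 4Zc; joining the 24 pieces gives the next term.

4Zc4Zc4Zc4Zc4Zc4Zc4Zc4Zc4Zc4Zc4Zc4Zc4Zc4Zc4Zc4Zc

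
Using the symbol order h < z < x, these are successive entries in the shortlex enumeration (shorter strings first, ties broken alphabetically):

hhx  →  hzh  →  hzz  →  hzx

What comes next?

The successor of hzx increments the rightmost position that isn't already x and resets every position after it to h.

hxh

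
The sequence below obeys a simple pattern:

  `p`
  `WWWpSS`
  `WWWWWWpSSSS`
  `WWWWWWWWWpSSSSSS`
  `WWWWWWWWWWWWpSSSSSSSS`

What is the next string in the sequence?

WWWWWWWWWWWWWWWpSSSSSSSSSS

Each term wraps the previous one in WWW on the left and SS on the right.
One more step from WWWWWWWWWWWWpSSSSSSSS gives the answer.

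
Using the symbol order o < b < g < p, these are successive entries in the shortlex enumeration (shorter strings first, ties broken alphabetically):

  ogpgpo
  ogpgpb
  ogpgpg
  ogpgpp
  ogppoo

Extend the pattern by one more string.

ogppob

Find the rightmost character of ogppoo below p, bump it to the next letter, and reset everything to its right to o.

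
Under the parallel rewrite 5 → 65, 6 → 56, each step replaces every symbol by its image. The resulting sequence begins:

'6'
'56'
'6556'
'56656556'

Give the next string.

6556566556656556

Apply φ to 56656556 symbol by symbol: 5→65, 6→56, 6→56, 5→65, 6→56, 5→65, 5→65, 6→56; joined: 65 56 56 65 56 65 65 56.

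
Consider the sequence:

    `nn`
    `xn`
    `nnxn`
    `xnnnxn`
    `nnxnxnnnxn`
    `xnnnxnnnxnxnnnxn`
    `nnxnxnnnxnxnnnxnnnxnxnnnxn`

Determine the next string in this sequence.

From term 3 onward, concatenate the second-to-last term with the last: nn·xn = nnxn, xn·nnxn = xnnnxn, …
The next term joins xnnnxnnnxnxnnnxn and nnxnxnnnxnxnnnxnnnxnxnnnxn.

xnnnxnnnxnxnnnxnnnxnxnnnxnxnnnxnnnxnxnnnxn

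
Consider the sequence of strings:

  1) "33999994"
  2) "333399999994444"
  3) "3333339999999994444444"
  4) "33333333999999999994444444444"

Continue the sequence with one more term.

Reading off run lengths: 3 runs 2, 4, 6, 8; 9 runs 5, 7, 9, 11; 4 runs 1, 4, 7, 10 — each is linear in n (n = 1, 2, …).
For the next term, n = 5, so the run lengths are 10, 13, 13.

333333333399999999999994444444444444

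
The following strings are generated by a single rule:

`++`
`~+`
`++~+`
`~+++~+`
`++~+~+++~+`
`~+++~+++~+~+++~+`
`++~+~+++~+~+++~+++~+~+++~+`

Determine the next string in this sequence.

~+++~+++~+~+++~+++~+~+++~+~+++~+++~+~+++~+

Each term (from the third on) is the two preceding terms concatenated in order: term 3 = ++·~+ = ++~+.
The next term joins ~+++~+++~+~+++~+ and ++~+~+++~+~+++~+++~+~+++~+.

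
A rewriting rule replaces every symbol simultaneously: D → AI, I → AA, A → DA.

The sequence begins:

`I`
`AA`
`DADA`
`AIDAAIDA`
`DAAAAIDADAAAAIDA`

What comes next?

AIDADADADAAAAIDAAIDADADADAAAAIDA

φ(DAAAAIDADAAAAIDA) expands symbol-by-symbol to AI DA DA DA DA AA AI DA AI DA DA DA DA AA AI DA; joining the 16 pieces gives the next term.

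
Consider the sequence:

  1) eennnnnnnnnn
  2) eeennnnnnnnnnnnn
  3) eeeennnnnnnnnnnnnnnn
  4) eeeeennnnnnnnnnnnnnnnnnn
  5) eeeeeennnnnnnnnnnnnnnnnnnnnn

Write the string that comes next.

Each string has the form e^{n-1} n^{3n+1}, where the shown terms are n = 3, 4, 5, 6, 7.
At n = 8 the blocks have lengths 7, 25.

eeeeeeennnnnnnnnnnnnnnnnnnnnnnnn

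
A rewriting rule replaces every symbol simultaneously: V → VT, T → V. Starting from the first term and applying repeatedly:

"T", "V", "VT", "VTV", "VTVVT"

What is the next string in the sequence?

VTVVTVTV

Rewriting each symbol of VTVVT: V→VT, T→V, V→VT, V→VT, T→V, which concatenates to VT V VT VT V.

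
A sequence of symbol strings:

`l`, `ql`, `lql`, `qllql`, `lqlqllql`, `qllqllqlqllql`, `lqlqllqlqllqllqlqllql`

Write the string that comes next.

From term 3 onward, concatenate the second-to-last term with the last: l·ql = lql, ql·lql = qllql, …
The next term joins qllqllqlqllql and lqlqllqlqllqllqlqllql.

qllqllqlqllqllqlqllqlqllqllqlqllql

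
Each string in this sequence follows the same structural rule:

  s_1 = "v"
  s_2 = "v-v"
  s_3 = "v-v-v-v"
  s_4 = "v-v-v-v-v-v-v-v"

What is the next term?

Every step duplicates the string with '-' between the halves.
Doubling v-v-v-v-v-v-v-v with '-' between the halves:

v-v-v-v-v-v-v-v-v-v-v-v-v-v-v-v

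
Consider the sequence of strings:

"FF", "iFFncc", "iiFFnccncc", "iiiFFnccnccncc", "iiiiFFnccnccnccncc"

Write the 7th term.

iiiiiiFFnccnccnccnccnccncc

Each term wraps the previous one in i on the left and ncc on the right.
From iiiiFFnccnccnccncc, 2 further steps: iiiiFFnccnccnccncc → iiiiiFFnccnccnccnccncc → (answer).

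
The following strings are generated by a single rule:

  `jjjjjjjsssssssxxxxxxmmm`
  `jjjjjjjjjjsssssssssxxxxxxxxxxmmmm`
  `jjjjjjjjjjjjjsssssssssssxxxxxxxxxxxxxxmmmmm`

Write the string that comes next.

jjjjjjjjjjjjjjjjsssssssssssssxxxxxxxxxxxxxxxxxxmmmmmm

Each string has the form j^{3n+1} s^{2n+3} x^{4n-2} m^{n+1}, where the shown terms are n = 2, 3, 4.
Setting n = 5 gives 16, 13, 18, 6 characters in each block.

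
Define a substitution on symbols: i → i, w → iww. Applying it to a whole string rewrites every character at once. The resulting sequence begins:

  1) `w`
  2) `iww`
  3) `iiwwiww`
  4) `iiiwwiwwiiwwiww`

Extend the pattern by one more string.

iiiiwwiwwiiwwiwwiiiwwiwwiiwwiww

φ(iiiwwiwwiiwwiww) expands symbol-by-symbol to i i i iww iww i iww iww i i iww iww i iww iww; joining the 15 pieces gives the next term.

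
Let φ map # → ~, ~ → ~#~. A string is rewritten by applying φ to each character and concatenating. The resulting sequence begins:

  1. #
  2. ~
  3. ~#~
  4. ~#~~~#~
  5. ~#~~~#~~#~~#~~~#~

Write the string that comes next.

Rewriting the 17 symbols of ~#~~~#~~#~~#~~~#~ one by one yields ~#~ ~ ~#~ ~#~ ~#~ ~ ~#~ ~#~ ~ ~#~ ~#~ ~ ~#~ ~#~ ~#~ ~ ~#~; concatenated:

~#~~~#~~#~~#~~~#~~#~~~#~~#~~~#~~#~~#~~~#~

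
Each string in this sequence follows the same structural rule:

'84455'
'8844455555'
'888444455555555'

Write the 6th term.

Reading off run lengths: 8 runs 1, 2, 3; 4 runs 2, 3, 4; 5 runs 2, 5, 8 — each is linear in n (n = 1, 2, …).
Setting n = 6 gives 6, 7, 17 characters in each block.

888888444444455555555555555555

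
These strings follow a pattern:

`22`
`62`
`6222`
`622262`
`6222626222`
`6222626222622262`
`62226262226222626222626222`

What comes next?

622262622262226262226262226222626222622262

From term 3 onward, concatenate the last term with the second-to-last: 62·22 = 6222, 6222·62 = 622262, …
The next term joins 62226262226222626222626222 and 6222626222622262.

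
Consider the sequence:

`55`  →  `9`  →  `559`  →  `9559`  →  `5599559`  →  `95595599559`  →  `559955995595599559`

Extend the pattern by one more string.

95595599559559955995595599559

Each term (from the third on) is the two preceding terms concatenated in order: term 3 = 55·9 = 559.
The next term joins 95595599559 and 559955995595599559.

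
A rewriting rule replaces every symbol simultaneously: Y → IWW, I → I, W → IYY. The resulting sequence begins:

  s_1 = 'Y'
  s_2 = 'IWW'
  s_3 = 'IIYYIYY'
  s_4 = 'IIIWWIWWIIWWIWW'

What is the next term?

Rewriting the 15 symbols of IIIWWIWWIIWWIWW one by one yields I I I IYY IYY I IYY IYY I I IYY IYY I IYY IYY; concatenated:

IIIIYYIYYIIYYIYYIIIYYIYYIIYYIYY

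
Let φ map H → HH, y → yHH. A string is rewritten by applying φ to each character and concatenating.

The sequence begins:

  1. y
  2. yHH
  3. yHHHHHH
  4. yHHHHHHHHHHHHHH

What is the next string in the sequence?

Rewriting the 15 symbols of yHHHHHHHHHHHHHH one by one yields yHH HH HH HH HH HH HH HH HH HH HH HH HH HH HH; concatenated:

yHHHHHHHHHHHHHHHHHHHHHHHHHHHHHH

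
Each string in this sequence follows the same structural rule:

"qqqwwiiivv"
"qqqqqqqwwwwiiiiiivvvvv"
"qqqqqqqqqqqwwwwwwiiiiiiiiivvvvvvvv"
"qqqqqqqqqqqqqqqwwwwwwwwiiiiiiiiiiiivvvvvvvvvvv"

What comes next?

qqqqqqqqqqqqqqqqqqqwwwwwwwwwwiiiiiiiiiiiiiiivvvvvvvvvvvvvv

The n-th term is 4n-1 q's then 2n w's then 3n i's then 3n-1 v's (n = 1, 2, …).
Setting n = 5 gives 19, 10, 15, 14 characters in each block.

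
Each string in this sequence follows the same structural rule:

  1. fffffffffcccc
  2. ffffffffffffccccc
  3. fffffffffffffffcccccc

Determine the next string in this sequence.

ffffffffffffffffffccccccc

Each string has the form f^{3n} c^{n+1}, where the shown terms are n = 3, 4, 5.
At n = 6 the blocks have lengths 18, 7.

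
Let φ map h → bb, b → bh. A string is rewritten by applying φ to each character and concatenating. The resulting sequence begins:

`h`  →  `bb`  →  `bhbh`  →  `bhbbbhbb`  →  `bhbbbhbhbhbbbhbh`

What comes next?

Rewriting the 16 symbols of bhbbbhbhbhbbbhbh one by one yields bh bb bh bh bh bb bh bb bh bb bh bh bh bb bh bb; concatenated:

bhbbbhbhbhbbbhbbbhbbbhbhbhbbbhbb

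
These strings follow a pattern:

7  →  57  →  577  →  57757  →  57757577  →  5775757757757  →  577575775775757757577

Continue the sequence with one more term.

5775757757757577575775775757757757

This is a Fibonacci-style word recurrence s(k) = s(k−1)·s(k−2): e.g. 57·7 = 577.
The next term joins 577575775775757757577 and 5775757757757.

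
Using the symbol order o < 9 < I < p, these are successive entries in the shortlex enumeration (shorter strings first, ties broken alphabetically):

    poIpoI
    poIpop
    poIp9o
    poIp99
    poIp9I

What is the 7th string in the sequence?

Continuing the enumeration 2 steps past poIp9I: poIp9I → poIp9p → (answer).

poIpIo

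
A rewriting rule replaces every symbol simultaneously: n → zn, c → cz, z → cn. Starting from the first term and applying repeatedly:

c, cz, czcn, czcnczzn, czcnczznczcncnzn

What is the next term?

czcnczznczcncnznczcnczznczzncnzn

φ(czcnczznczcncnzn) expands symbol-by-symbol to cz cn cz zn cz cn cn zn cz cn cz zn cz zn cn zn; joining the 16 pieces gives the next term.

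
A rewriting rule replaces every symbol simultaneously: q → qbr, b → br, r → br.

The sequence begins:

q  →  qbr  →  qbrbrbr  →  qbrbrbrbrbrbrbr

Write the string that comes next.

qbrbrbrbrbrbrbrbrbrbrbrbrbrbrbr

Applying the rule to each of the 15 symbols of qbrbrbrbrbrbrbr gives the pieces qbr br br br br br br br br br br br br br br, which concatenate to the answer.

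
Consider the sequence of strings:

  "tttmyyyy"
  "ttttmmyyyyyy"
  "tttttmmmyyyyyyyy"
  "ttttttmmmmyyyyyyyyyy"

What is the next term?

tttttttmmmmmyyyyyyyyyyyy

Reading off run lengths: t runs 3, 4, 5, 6; m runs 1, 2, 3, 4; y runs 4, 6, 8, 10 — each is linear in n, where the shown terms are n = 2, 3, 4, 5.
For the next term, n = 6, so the run lengths are 7, 5, 12.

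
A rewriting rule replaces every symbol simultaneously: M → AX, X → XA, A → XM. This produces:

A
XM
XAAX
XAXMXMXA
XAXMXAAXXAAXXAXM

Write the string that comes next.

Replace each of the 16 characters of XAXMXAAXXAAXXAXM in place — XA XM XA AX XA XM XM XA XA XM XM XA XA XM XA AX — and concatenate.

XAXMXAAXXAXMXMXAXAXMXMXAXAXMXAAX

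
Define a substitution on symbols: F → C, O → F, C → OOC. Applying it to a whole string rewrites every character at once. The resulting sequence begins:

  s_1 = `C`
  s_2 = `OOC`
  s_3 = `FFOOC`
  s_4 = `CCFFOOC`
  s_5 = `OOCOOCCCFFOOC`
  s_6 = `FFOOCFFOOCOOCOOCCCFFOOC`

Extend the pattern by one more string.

CCFFOOCCCFFOOCFFOOCFFOOCOOCOOCCCFFOOC

Replace each of the 23 characters of FFOOCFFOOCOOCOOCCCFFOOC in place — C C F F OOC C C F F OOC F F OOC F F OOC OOC OOC C C F F OOC — and concatenate.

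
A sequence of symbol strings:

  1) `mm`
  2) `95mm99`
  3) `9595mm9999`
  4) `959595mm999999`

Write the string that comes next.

Each term wraps the previous one in 95 on the left and 99 on the right.
Applying this once more to 959595mm999999:

95959595mm99999999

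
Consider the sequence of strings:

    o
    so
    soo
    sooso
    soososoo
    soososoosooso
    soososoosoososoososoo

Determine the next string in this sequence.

soososoosoososoososoosoososoosooso

Each term (from the third on) is the previous term followed by the one before it: term 3 = so·o = soo.
The next term joins soososoosoososoososoo and soososoosooso.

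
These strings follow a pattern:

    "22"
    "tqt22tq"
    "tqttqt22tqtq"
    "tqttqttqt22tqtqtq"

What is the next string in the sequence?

s(k+1) = tqt·s(k)·tq, so each term gains tqt as a prefix and tq as a suffix.
So the next term is tqt·tqttqttqt22tqtqtq·tq.

tqttqttqttqt22tqtqtqtq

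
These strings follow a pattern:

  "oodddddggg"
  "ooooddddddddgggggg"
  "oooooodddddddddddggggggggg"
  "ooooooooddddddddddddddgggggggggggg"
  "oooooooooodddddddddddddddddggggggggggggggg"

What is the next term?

Each string has the form o^{2n} d^{3n+2} g^{3n} (n = 1, 2, …).
For the next term, n = 6, so the run lengths are 12, 20, 18.

ooooooooooooddddddddddddddddddddgggggggggggggggggg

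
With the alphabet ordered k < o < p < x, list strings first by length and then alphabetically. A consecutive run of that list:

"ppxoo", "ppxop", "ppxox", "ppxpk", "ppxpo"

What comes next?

The successor of ppxpo increments the rightmost position that isn't already x and resets every position after it to k.

ppxpp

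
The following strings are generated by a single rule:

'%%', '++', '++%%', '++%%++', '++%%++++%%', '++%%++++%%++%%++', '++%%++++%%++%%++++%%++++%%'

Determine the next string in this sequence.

Each term (from the third on) is the previous term followed by the one before it: term 3 = ++·%% = ++%%.
So term 8 is ++%%++++%%++%%++++%%++++%%·++%%++++%%++%%++.

++%%++++%%++%%++++%%++++%%++%%++++%%++%%++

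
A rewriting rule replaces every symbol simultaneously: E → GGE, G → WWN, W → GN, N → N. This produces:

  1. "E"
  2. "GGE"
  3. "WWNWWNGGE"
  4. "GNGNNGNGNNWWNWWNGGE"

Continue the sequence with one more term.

Applying the rule to each of the 19 symbols of GNGNNGNGNNWWNWWNGGE gives the pieces WWN N WWN N N WWN N WWN N N GN GN N GN GN N WWN WWN GGE, which concatenate to the answer.

WWNNWWNNNWWNNWWNNNGNGNNGNGNNWWNWWNGGE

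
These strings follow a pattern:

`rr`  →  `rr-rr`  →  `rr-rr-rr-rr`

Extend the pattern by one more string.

Each string is two copies of the previous one joined by '-'.
So the next term is two copies of rr-rr-rr-rr with '-' between the halves.

rr-rr-rr-rr-rr-rr-rr-rr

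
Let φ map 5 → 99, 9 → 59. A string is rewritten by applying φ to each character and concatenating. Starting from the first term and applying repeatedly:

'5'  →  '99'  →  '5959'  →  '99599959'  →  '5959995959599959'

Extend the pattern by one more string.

99599959595999599959995959599959

Replace each of the 16 characters of 5959995959599959 in place — 99 59 99 59 59 59 99 59 99 59 99 59 59 59 99 59 — and concatenate.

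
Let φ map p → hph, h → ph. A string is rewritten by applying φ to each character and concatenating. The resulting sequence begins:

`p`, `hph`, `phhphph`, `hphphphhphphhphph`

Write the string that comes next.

Applying the rule to each of the 17 symbols of hphphphhphphhphph gives the pieces ph hph ph hph ph hph ph ph hph ph hph ph ph hph ph hph ph, which concatenate to the answer.

phhphphhphphhphphphhphphhphphphhphphhphph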